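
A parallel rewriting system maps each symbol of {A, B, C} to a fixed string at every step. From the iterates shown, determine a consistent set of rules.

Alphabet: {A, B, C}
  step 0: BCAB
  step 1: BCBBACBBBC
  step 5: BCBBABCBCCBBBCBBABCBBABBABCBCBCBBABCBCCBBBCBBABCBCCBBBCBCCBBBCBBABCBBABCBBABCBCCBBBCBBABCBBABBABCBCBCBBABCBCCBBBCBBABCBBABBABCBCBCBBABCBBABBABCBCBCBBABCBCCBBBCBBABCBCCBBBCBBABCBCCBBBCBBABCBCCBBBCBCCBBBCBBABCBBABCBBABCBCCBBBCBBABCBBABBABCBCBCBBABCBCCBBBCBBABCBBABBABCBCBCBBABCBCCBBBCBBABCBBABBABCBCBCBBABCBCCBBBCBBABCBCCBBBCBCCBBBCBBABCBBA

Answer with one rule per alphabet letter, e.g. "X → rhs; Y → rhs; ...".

  step 0 ⇒ step 1: BCAB ⇒ BC·BBA·CBB·BC
    A ↦ CBB
    B ↦ BC
    C ↦ BBA

A->CBB, B->BC, C->BBA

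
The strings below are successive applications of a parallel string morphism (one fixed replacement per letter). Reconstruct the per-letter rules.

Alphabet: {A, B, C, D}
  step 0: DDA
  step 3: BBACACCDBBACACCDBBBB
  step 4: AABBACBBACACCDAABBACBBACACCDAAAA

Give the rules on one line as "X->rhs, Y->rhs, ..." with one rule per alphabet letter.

A->BB, B->A, C->AC, D->CD

  step 3 ⇒ step 4: BBACACCDBBACACCDBBBB ⇒ A·A·BB·AC·BB·AC·AC·CD·A·A·BB·AC·BB·AC·AC·CD·A·A·A·A
    A ↦ BB
    B ↦ A
    C ↦ AC
    D ↦ CD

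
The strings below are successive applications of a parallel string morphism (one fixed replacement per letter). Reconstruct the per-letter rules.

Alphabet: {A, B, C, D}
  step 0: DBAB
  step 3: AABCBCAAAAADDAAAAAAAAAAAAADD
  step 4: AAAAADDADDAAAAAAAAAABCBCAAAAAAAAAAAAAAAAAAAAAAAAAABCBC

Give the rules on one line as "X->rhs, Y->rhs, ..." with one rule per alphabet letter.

A->AA, B->AD, C->D, D->BC

  step 3 ⇒ step 4: AABCBCAAAAADDAAAAAAAAAAAAADD ⇒ AA·AA·AD·D·AD·D·AA·AA·AA·AA·AA·BC·BC·AA·AA·AA·AA·AA·AA·AA·AA·AA·AA·AA·AA·AA·BC·BC
    A ↦ AA
    B ↦ AD
    C ↦ D
    D ↦ BC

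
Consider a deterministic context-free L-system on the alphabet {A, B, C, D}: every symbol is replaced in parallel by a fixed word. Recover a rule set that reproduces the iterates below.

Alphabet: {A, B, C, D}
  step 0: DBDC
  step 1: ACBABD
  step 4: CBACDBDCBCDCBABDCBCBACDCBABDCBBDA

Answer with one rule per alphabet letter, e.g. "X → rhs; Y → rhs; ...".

A->CD, B->CB, C->BD, D->A

  step 0 ⇒ step 1: DBDC ⇒ A·CB·A·BD
    B ↦ CB
    C ↦ BD
    D ↦ A
    A ↦ CD  (constrained at step 1)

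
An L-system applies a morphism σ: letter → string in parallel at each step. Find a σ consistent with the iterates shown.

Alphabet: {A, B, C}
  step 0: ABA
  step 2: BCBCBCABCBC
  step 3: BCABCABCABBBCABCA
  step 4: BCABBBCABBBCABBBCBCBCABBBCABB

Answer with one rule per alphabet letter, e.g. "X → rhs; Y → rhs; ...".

A->BB, B->BC, C->A

  step 3 ⇒ step 4: BCABCABCABBBCABCA ⇒ BC·A·BB·BC·A·BB·BC·A·BB·BC·BC·BC·A·BB·BC·A·BB
    A ↦ BB
    B ↦ BC
    C ↦ A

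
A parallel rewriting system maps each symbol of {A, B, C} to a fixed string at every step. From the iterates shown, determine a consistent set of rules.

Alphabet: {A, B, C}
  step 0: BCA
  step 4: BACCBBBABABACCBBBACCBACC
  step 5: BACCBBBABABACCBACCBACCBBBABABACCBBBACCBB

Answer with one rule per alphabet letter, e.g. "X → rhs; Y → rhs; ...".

  step 4 ⇒ step 5: BACCBBBABABACCBBBACCBACC ⇒ BA·CC·B·B·BA·BA·BA·CC·BA·CC·BA·CC·B·B·BA·BA·BA·CC·B·B·BA·CC·B·B
    A ↦ CC
    B ↦ BA
    C ↦ B

A->CC, B->BA, C->B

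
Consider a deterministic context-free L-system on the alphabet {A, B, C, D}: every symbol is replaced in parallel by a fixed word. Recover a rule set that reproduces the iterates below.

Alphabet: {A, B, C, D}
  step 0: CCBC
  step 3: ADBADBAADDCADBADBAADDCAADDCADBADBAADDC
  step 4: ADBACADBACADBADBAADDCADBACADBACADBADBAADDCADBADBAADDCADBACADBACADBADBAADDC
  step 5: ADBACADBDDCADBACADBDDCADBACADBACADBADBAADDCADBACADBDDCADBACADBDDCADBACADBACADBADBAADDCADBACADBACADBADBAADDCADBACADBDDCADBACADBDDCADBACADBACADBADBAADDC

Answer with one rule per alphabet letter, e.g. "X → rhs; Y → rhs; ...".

A->ADB, B->C, C->DDC, D->A

  step 4 ⇒ step 5: ADBACADBACADBADBAADDCADBACADBACADBADBAADDCADBADBAADDCADBACADBACADBADBAADDC ⇒ ADB·A·C·ADB·DDC·ADB·A·C·ADB·DDC·ADB·A·C·ADB·A·C·ADB·ADB·A·A·DDC·ADB·A·C·ADB·DDC·ADB·A·C·ADB·DDC·ADB·A·C·ADB·A·C·ADB·ADB·A·A·DDC·ADB·A·C·ADB·A·C·ADB·ADB·A·A·DDC·ADB·A·C·ADB·DDC·ADB·A·C·ADB·DDC·ADB·A·C·ADB·A·C·ADB·ADB·A·A·DDC
    A ↦ ADB
    B ↦ C
    C ↦ DDC
    D ↦ A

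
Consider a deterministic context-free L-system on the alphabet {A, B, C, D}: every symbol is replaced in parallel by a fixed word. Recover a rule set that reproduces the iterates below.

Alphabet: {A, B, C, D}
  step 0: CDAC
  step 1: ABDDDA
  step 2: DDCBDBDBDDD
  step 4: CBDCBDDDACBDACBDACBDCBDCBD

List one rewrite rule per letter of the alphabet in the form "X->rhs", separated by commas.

A->DD, B->C, C->A, D->BD

  step 1 ⇒ step 2: ABDDDA ⇒ DD·C·BD·BD·BD·DD
    A ↦ DD
    B ↦ C
    D ↦ BD
  step 0 ⇒ step 1: CDAC ⇒ A·BD·DD·A
    C ↦ A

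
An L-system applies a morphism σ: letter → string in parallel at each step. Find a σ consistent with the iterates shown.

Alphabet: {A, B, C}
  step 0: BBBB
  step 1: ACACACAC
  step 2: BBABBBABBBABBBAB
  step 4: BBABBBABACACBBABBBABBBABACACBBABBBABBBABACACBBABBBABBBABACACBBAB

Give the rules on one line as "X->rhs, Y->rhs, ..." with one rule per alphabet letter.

A->BB, B->AC, C->AB

  step 1 ⇒ step 2: ACACACAC ⇒ BB·AB·BB·AB·BB·AB·BB·AB
    A ↦ BB
    C ↦ AB
  step 0 ⇒ step 1: BBBB ⇒ AC·AC·AC·AC
    B ↦ AC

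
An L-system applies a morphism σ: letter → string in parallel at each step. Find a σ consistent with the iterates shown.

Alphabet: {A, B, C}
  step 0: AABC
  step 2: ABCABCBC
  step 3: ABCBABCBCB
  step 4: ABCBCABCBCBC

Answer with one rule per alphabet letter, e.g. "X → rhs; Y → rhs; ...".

  step 3 ⇒ step 4: ABCBABCBCB ⇒ AB·C·B·C·AB·C·B·C·B·C
    A ↦ AB
    B ↦ C
    C ↦ B

A->AB, B->C, C->B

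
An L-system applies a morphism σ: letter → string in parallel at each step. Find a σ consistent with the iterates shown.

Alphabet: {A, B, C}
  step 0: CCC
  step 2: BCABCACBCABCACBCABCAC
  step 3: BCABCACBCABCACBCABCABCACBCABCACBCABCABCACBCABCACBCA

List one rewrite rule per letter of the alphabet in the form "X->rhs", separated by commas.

  step 2 ⇒ step 3: BCABCACBCABCACBCABCAC ⇒ BCA·BCA·C·BCA·BCA·C·BCA·BCA·BCA·C·BCA·BCA·C·BCA·BCA·BCA·C·BCA·BCA·C·BCA
    A ↦ C
    B ↦ BCA
    C ↦ BCA

A->C, B->BCA, C->BCA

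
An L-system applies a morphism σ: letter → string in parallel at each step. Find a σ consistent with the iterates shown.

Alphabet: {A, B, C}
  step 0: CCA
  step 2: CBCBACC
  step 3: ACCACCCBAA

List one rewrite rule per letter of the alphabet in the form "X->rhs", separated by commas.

  step 2 ⇒ step 3: CBCBACC ⇒ A·CC·A·CC·CB·A·A
    A ↦ CB
    B ↦ CC
    C ↦ A

A->CB, B->CC, C->A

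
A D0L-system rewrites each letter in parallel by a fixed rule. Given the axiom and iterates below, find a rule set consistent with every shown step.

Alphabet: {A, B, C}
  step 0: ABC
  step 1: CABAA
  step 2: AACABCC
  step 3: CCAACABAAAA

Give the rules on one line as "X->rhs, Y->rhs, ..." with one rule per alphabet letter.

A->C, B->AB, C->AA

  step 2 ⇒ step 3: AACABCC ⇒ C·C·AA·C·AB·AA·AA
    A ↦ C
    B ↦ AB
    C ↦ AA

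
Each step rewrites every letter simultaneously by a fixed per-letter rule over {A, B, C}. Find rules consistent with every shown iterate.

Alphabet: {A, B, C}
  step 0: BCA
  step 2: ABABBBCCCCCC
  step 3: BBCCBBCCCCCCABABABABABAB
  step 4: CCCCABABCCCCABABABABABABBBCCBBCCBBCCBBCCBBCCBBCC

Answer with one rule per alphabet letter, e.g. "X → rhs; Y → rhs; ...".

A->BB, B->CC, C->AB

  step 3 ⇒ step 4: BBCCBBCCCCCCABABABABABAB ⇒ CC·CC·AB·AB·CC·CC·AB·AB·AB·AB·AB·AB·BB·CC·BB·CC·BB·CC·BB·CC·BB·CC·BB·CC
    A ↦ BB
    B ↦ CC
    C ↦ AB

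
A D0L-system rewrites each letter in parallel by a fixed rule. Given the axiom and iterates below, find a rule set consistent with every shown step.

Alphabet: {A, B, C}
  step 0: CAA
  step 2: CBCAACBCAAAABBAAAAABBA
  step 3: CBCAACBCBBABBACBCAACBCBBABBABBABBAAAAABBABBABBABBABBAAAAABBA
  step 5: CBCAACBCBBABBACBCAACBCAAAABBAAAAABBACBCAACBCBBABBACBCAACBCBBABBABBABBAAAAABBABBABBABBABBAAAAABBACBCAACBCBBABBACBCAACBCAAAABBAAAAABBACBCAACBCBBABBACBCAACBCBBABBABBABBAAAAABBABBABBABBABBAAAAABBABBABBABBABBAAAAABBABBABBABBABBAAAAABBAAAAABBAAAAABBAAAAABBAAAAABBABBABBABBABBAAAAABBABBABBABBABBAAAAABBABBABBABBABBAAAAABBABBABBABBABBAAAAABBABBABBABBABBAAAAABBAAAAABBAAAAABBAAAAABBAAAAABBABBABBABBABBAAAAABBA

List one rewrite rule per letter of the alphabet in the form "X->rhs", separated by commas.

A->BBA, B->AA, C->CBC

  step 2 ⇒ step 3: CBCAACBCAAAABBAAAAABBA ⇒ CBC·AA·CBC·BBA·BBA·CBC·AA·CBC·BBA·BBA·BBA·BBA·AA·AA·BBA·BBA·BBA·BBA·BBA·AA·AA·BBA
    A ↦ BBA
    B ↦ AA
    C ↦ CBC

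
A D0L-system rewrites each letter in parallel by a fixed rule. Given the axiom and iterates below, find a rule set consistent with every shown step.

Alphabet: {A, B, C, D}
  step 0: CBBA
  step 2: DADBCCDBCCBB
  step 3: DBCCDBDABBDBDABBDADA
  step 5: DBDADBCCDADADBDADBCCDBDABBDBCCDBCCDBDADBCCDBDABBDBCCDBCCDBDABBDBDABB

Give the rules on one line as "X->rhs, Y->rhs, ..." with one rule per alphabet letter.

  step 2 ⇒ step 3: DADBCCDBCCBB ⇒ DB·CC·DB·DA·B·B·DB·DA·B·B·DA·DA
    A ↦ CC
    B ↦ DA
    C ↦ B
    D ↦ DB

A->CC, B->DA, C->B, D->DB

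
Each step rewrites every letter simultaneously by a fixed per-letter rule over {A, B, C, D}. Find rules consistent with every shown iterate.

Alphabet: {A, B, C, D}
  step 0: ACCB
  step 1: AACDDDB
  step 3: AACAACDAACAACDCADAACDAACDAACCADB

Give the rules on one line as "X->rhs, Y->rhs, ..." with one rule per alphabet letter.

A->AAC, B->DB, C->D, D->CA

  step 0 ⇒ step 1: ACCB ⇒ AAC·D·D·DB
    A ↦ AAC
    B ↦ DB
    C ↦ D
    D ↦ CA  (constrained at step 1)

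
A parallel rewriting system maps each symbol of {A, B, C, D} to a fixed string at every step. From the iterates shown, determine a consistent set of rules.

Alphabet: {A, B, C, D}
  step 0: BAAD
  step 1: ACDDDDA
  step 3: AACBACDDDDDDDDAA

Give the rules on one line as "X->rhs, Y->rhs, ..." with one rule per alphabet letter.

  step 0 ⇒ step 1: BAAD ⇒ AC·DD·DD·A
    A ↦ DD
    B ↦ AC
    D ↦ A
    C ↦ CB  (constrained at step 1)

A->DD, B->AC, C->CB, D->A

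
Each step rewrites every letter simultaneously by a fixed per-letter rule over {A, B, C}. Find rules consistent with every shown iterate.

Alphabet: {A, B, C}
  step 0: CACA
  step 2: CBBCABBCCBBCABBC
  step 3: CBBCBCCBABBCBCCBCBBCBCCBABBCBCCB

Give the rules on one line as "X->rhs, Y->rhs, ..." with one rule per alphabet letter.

  step 2 ⇒ step 3: CBBCABBCCBBCABBC ⇒ CB·BC·BC·CB·AB·BC·BC·CB·CB·BC·BC·CB·AB·BC·BC·CB
    A ↦ AB
    B ↦ BC
    C ↦ CB

A->AB, B->BC, C->CB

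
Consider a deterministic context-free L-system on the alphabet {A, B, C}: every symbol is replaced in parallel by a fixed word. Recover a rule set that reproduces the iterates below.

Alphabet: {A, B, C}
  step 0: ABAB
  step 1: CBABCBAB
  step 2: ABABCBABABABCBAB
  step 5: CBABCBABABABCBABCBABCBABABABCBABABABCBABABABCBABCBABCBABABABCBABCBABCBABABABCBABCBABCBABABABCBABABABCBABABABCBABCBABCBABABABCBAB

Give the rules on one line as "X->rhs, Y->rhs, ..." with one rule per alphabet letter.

  step 1 ⇒ step 2: CBABCBAB ⇒ AB·AB·CB·AB·AB·AB·CB·AB
    A ↦ CB
    B ↦ AB
    C ↦ AB

A->CB, B->AB, C->AB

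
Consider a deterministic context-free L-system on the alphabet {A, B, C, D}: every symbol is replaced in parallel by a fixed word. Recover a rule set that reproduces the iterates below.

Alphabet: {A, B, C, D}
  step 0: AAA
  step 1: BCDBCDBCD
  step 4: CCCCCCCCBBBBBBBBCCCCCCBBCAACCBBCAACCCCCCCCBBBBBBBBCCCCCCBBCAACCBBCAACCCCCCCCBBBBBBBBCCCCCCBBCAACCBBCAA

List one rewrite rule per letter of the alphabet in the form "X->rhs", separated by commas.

  step 0 ⇒ step 1: AAA ⇒ BCD·BCD·BCD
    A ↦ BCD
    B ↦ CC  (constrained at step 1)
    C ↦ BB  (constrained at step 1)
    D ↦ CAA  (constrained at step 1)

A->BCD, B->CC, C->BB, D->CAA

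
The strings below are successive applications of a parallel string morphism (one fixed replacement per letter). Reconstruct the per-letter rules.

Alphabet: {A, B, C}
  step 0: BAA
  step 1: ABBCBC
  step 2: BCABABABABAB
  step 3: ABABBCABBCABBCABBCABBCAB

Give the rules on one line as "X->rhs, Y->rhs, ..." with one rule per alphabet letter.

  step 2 ⇒ step 3: BCABABABABAB ⇒ AB·AB·BC·AB·BC·AB·BC·AB·BC·AB·BC·AB
    A ↦ BC
    B ↦ AB
    C ↦ AB

A->BC, B->AB, C->AB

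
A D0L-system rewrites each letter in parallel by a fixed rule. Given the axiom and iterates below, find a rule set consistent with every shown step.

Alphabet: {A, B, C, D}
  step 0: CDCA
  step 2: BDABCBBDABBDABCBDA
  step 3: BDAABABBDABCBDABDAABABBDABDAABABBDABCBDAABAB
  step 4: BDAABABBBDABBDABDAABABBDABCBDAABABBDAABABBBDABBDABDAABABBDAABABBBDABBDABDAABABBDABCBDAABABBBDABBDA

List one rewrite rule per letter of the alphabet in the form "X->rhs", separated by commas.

  step 3 ⇒ step 4: BDAABABBDABCBDABDAABABBDABDAABABBDABCBDAABAB ⇒ BDA·ABA·B·B·BDA·B·BDA·BDA·ABA·B·BDA·BC·BDA·ABA·B·BDA·ABA·B·B·BDA·B·BDA·BDA·ABA·B·BDA·ABA·B·B·BDA·B·BDA·BDA·ABA·B·BDA·BC·BDA·ABA·B·B·BDA·B·BDA
    A ↦ B
    B ↦ BDA
    C ↦ BC
    D ↦ ABA

A->B, B->BDA, C->BC, D->ABA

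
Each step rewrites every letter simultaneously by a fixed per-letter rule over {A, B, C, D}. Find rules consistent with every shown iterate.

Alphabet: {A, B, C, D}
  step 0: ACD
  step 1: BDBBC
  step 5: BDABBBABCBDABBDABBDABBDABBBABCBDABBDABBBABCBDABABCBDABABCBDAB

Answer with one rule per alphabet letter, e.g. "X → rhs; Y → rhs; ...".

  step 0 ⇒ step 1: ACD ⇒ BD·BB·C
    A ↦ BD
    C ↦ BB
    D ↦ C
    B ↦ AB  (constrained at step 1)

A->BD, B->AB, C->BB, D->C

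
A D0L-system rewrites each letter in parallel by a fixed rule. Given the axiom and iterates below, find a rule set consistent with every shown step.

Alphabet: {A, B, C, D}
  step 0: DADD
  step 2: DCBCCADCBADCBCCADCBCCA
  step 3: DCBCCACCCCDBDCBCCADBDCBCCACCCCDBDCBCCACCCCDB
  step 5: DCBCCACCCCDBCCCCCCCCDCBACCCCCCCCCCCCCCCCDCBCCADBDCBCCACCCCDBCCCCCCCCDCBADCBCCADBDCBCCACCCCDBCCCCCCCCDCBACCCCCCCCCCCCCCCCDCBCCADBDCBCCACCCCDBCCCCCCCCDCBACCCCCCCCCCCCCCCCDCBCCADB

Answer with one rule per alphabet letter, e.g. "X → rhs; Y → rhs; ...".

  step 2 ⇒ step 3: DCBCCADCBADCBCCADCBCCA ⇒ DCB·CC·A·CC·CC·DB·DCB·CC·A·DB·DCB·CC·A·CC·CC·DB·DCB·CC·A·CC·CC·DB
    A ↦ DB
    B ↦ A
    C ↦ CC
    D ↦ DCB

A->DB, B->A, C->CC, D->DCB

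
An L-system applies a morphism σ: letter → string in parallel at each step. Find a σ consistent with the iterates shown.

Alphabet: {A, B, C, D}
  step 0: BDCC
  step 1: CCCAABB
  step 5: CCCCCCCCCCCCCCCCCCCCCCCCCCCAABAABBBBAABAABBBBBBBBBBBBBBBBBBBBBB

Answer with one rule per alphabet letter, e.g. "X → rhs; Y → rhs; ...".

  step 0 ⇒ step 1: BDCC ⇒ CCC·AA·B·B
    B ↦ CCC
    C ↦ B
    D ↦ AA
    A ↦ DC  (constrained at step 1)

A->DC, B->CCC, C->B, D->AA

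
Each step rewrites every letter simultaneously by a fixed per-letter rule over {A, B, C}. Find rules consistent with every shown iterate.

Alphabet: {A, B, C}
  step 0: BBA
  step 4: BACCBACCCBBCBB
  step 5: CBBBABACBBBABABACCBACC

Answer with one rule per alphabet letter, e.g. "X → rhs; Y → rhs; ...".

  step 4 ⇒ step 5: BACCBACCCBBCBB ⇒ C·BB·BA·BA·C·BB·BA·BA·BA·C·C·BA·C·C
    A ↦ BB
    B ↦ C
    C ↦ BA

A->BB, B->C, C->BA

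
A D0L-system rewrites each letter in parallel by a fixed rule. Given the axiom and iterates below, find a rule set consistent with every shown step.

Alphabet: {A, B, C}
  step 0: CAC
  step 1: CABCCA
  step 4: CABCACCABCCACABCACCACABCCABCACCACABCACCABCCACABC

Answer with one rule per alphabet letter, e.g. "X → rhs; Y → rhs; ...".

A->BC, B->AC, C->CA

  step 0 ⇒ step 1: CAC ⇒ CA·BC·CA
    A ↦ BC
    C ↦ CA
    B ↦ AC  (constrained at step 1)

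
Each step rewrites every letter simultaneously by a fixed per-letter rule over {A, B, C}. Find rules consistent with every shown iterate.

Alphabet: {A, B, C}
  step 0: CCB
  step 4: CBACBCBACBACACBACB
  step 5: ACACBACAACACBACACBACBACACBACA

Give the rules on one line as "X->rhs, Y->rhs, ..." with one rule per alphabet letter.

A->CB, B->CA, C->A

  step 4 ⇒ step 5: CBACBCBACBACACBACB ⇒ A·CA·CB·A·CA·A·CA·CB·A·CA·CB·A·CB·A·CA·CB·A·CA
    A ↦ CB
    B ↦ CA
    C ↦ A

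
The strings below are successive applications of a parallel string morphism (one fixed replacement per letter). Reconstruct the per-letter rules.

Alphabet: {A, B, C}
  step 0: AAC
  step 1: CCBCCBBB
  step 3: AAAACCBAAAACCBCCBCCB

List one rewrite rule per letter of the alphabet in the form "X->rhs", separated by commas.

  step 0 ⇒ step 1: AAC ⇒ CCB·CCB·BB
    A ↦ CCB
    C ↦ BB
    B ↦ A  (constrained at step 1)

A->CCB, B->A, C->BB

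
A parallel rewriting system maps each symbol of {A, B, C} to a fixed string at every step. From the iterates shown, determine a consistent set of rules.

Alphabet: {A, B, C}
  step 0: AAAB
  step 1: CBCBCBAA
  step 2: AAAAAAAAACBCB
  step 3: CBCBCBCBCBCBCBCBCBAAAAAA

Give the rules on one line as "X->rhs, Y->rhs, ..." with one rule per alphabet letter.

A->CB, B->AA, C->A

  step 2 ⇒ step 3: AAAAAAAAACBCB ⇒ CB·CB·CB·CB·CB·CB·CB·CB·CB·A·AA·A·AA
    A ↦ CB
    B ↦ AA
    C ↦ A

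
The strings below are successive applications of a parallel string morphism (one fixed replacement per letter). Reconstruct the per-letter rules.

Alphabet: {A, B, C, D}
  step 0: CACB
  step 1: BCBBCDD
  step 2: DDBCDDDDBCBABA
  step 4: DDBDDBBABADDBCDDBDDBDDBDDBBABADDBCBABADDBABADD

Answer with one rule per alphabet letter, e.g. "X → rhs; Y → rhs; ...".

A->B, B->DD, C->BC, D->BA

  step 1 ⇒ step 2: BCBBCDD ⇒ DD·BC·DD·DD·BC·BA·BA
    B ↦ DD
    C ↦ BC
    D ↦ BA
  step 0 ⇒ step 1: CACB ⇒ BC·B·BC·DD
    A ↦ B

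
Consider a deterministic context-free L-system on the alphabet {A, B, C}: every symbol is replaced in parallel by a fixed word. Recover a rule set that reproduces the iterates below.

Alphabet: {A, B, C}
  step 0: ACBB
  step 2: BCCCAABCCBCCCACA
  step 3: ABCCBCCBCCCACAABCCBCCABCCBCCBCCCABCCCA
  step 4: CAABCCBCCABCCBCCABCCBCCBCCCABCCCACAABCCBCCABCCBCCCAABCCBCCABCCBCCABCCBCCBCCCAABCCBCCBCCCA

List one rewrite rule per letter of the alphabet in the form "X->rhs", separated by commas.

  step 3 ⇒ step 4: ABCCBCCBCCCACAABCCBCCABCCBCCBCCCABCCCA ⇒ CA·A·BCC·BCC·A·BCC·BCC·A·BCC·BCC·BCC·CA·BCC·CA·CA·A·BCC·BCC·A·BCC·BCC·CA·A·BCC·BCC·A·BCC·BCC·A·BCC·BCC·BCC·CA·A·BCC·BCC·BCC·CA
    A ↦ CA
    B ↦ A
    C ↦ BCC

A->CA, B->A, C->BCC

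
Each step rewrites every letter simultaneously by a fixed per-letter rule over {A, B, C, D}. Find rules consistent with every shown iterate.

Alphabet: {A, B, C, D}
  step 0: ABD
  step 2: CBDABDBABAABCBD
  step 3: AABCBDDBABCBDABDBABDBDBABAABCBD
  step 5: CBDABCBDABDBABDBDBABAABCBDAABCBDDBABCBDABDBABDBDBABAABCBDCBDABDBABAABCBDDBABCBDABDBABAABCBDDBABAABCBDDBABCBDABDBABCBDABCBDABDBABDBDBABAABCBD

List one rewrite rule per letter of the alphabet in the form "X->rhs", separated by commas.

A->DB, B->AB, C->A, D->CBD

  step 2 ⇒ step 3: CBDABDBABAABCBD ⇒ A·AB·CBD·DB·AB·CBD·AB·DB·AB·DB·DB·AB·A·AB·CBD
    A ↦ DB
    B ↦ AB
    C ↦ A
    D ↦ CBD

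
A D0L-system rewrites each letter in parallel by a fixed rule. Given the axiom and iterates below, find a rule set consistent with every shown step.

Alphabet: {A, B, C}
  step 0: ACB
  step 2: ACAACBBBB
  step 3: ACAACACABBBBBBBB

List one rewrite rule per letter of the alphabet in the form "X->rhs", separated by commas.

  step 2 ⇒ step 3: ACAACBBBB ⇒ AC·A·AC·AC·A·BB·BB·BB·BB
    A ↦ AC
    B ↦ BB
    C ↦ A

A->AC, B->BB, C->A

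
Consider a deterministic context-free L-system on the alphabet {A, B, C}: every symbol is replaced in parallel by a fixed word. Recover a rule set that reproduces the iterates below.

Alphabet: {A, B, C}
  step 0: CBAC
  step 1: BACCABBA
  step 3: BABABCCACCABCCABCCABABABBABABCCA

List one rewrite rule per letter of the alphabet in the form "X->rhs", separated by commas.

A->B, B->CCA, C->BA

  step 0 ⇒ step 1: CBAC ⇒ BA·CCA·B·BA
    A ↦ B
    B ↦ CCA
    C ↦ BA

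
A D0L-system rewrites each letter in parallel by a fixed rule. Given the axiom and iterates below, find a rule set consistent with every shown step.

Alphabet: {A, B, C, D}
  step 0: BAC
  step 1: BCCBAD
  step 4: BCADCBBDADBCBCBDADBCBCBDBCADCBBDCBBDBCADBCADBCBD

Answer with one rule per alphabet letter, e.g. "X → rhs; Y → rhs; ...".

A->CB, B->BC, C->AD, D->BD

  step 0 ⇒ step 1: BAC ⇒ BC·CB·AD
    A ↦ CB
    B ↦ BC
    C ↦ AD
    D ↦ BD  (constrained at step 1)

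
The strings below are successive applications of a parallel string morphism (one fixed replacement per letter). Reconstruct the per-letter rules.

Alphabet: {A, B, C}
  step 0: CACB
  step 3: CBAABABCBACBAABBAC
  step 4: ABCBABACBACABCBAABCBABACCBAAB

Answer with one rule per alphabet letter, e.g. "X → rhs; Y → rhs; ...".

A->BA, B->C, C->AB

  step 3 ⇒ step 4: CBAABABCBACBAABBAC ⇒ AB·C·BA·BA·C·BA·C·AB·C·BA·AB·C·BA·BA·C·C·BA·AB
    A ↦ BA
    B ↦ C
    C ↦ AB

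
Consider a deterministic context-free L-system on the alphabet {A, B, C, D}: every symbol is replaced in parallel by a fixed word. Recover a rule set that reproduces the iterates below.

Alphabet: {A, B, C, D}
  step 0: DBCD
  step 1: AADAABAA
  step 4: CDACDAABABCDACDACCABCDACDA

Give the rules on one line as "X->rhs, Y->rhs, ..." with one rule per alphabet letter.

  step 0 ⇒ step 1: DBCD ⇒ AA·DA·AB·AA
    B ↦ DA
    C ↦ AB
    D ↦ AA
    A ↦ C  (constrained at step 1)

A->C, B->DA, C->AB, D->AA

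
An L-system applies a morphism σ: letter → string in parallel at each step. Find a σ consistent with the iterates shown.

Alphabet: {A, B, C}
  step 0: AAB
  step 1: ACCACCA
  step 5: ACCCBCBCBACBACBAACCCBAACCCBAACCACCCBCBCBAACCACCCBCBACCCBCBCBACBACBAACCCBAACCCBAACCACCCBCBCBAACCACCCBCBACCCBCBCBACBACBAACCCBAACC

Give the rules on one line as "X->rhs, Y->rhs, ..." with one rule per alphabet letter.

A->ACC, B->A, C->CB

  step 0 ⇒ step 1: AAB ⇒ ACC·ACC·A
    A ↦ ACC
    B ↦ A
    C ↦ CB  (constrained at step 1)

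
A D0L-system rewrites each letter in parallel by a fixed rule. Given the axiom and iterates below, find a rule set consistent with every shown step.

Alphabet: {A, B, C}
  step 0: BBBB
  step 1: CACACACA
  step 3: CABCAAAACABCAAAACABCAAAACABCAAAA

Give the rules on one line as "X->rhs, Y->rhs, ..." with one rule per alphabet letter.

  step 0 ⇒ step 1: BBBB ⇒ CA·CA·CA·CA
    B ↦ CA
    A ↦ AA  (constrained at step 1)
    C ↦ BC  (constrained at step 1)

A->AA, B->CA, C->BC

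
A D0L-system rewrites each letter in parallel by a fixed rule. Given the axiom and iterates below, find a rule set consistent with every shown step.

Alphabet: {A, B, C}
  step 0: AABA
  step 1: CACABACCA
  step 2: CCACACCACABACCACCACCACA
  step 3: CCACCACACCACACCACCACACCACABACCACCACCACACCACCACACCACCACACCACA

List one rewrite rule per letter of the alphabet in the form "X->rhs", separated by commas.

  step 2 ⇒ step 3: CCACACCACABACCACCACCACA ⇒ CCA·CCA·CA·CCA·CA·CCA·CCA·CA·CCA·CA·BAC·CA·CCA·CCA·CA·CCA·CCA·CA·CCA·CCA·CA·CCA·CA
    A ↦ CA
    B ↦ BAC
    C ↦ CCA

A->CA, B->BAC, C->CCA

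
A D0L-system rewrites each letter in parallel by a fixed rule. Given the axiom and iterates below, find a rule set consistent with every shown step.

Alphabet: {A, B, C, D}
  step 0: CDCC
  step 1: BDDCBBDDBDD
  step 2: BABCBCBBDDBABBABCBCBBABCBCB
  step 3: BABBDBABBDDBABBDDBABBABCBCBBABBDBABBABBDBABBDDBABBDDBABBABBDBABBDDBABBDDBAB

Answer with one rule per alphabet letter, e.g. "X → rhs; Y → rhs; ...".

  step 2 ⇒ step 3: BABCBCBBDDBABBABCBCBBABCBCB ⇒ BAB·BD·BAB·BDD·BAB·BDD·BAB·BAB·CB·CB·BAB·BD·BAB·BAB·BD·BAB·BDD·BAB·BDD·BAB·BAB·BD·BAB·BDD·BAB·BDD·BAB
    A ↦ BD
    B ↦ BAB
    C ↦ BDD
    D ↦ CB

A->BD, B->BAB, C->BDD, D->CB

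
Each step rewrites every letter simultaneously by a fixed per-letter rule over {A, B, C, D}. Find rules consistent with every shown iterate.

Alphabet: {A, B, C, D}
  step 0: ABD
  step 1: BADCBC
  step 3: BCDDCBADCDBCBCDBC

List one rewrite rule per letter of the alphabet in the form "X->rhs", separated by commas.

A->BA, B->DC, C->D, D->BC

  step 0 ⇒ step 1: ABD ⇒ BA·DC·BC
    A ↦ BA
    B ↦ DC
    D ↦ BC
    C ↦ D  (constrained at step 1)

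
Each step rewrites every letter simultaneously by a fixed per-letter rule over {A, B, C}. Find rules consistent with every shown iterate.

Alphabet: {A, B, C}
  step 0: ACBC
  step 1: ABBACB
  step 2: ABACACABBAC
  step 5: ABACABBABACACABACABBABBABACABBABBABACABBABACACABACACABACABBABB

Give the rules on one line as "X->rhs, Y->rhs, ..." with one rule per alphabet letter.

A->AB, B->AC, C->B

  step 1 ⇒ step 2: ABBACB ⇒ AB·AC·AC·AB·B·AC
    A ↦ AB
    B ↦ AC
    C ↦ B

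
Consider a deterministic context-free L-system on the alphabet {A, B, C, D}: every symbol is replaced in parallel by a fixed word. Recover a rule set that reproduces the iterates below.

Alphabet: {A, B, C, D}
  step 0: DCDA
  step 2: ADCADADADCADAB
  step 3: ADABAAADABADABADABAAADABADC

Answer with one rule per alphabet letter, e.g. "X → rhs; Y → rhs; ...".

A->AD, B->C, C->AA, D->AB

  step 2 ⇒ step 3: ADCADADADCADAB ⇒ AD·AB·AA·AD·AB·AD·AB·AD·AB·AA·AD·AB·AD·C
    A ↦ AD
    B ↦ C
    C ↦ AA
    D ↦ AB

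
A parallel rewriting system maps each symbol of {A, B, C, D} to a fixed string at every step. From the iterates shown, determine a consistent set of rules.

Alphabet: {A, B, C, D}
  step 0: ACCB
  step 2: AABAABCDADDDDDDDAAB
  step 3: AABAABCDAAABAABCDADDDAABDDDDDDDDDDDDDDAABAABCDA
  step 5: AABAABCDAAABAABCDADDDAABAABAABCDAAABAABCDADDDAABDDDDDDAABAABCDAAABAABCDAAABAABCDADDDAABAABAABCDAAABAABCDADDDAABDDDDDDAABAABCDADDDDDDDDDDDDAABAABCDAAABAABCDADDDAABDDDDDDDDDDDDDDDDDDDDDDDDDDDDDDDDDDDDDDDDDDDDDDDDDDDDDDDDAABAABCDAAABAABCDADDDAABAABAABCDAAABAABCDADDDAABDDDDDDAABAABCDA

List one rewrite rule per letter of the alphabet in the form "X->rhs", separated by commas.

A->AAB, B->CDA, C->D, D->DD

  step 2 ⇒ step 3: AABAABCDADDDDDDDAAB ⇒ AAB·AAB·CDA·AAB·AAB·CDA·D·DD·AAB·DD·DD·DD·DD·DD·DD·DD·AAB·AAB·CDA
    A ↦ AAB
    B ↦ CDA
    C ↦ D
    D ↦ DD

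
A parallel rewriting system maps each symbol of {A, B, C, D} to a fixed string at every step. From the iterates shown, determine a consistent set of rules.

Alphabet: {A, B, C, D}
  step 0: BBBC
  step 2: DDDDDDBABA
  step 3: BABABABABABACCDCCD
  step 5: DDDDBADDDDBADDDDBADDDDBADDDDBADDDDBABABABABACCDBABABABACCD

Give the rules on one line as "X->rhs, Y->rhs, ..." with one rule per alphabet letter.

A->CD, B->C, C->DD, D->BA

  step 2 ⇒ step 3: DDDDDDBABA ⇒ BA·BA·BA·BA·BA·BA·C·CD·C·CD
    A ↦ CD
    B ↦ C
    D ↦ BA
    C ↦ DD  (constrained at step 0)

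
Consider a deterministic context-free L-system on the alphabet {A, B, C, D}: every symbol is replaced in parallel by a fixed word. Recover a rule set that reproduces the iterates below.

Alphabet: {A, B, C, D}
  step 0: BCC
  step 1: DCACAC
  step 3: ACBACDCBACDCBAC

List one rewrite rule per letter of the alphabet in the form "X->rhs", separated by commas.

A->B, B->DC, C->AC, D->C

  step 0 ⇒ step 1: BCC ⇒ DC·AC·AC
    B ↦ DC
    C ↦ AC
    A ↦ B  (constrained at step 1)
    D ↦ C  (constrained at step 1)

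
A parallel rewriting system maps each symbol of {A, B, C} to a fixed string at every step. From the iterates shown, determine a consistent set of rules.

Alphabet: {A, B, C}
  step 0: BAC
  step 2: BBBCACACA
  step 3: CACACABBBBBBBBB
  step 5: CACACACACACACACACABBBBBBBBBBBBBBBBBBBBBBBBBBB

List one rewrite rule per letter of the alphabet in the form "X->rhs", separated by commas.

  step 2 ⇒ step 3: BBBCACACA ⇒ CA·CA·CA·BB·B·BB·B·BB·B
    A ↦ B
    B ↦ CA
    C ↦ BB

A->B, B->CA, C->BB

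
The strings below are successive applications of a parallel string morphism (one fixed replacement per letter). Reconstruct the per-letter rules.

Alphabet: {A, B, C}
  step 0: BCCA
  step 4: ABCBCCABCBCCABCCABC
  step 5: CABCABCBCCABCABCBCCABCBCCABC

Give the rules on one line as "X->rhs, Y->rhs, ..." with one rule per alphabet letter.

A->C, B->A, C->BC

  step 4 ⇒ step 5: ABCBCCABCBCCABCCABC ⇒ C·A·BC·A·BC·BC·C·A·BC·A·BC·BC·C·A·BC·BC·C·A·BC
    A ↦ C
    B ↦ A
    C ↦ BC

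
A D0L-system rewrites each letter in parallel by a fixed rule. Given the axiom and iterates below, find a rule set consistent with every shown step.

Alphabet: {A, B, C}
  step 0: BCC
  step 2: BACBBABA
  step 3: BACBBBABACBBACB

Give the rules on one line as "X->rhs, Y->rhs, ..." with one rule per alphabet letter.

A->CB, B->BA, C->B

  step 2 ⇒ step 3: BACBBABA ⇒ BA·CB·B·BA·BA·CB·BA·CB
    A ↦ CB
    B ↦ BA
    C ↦ B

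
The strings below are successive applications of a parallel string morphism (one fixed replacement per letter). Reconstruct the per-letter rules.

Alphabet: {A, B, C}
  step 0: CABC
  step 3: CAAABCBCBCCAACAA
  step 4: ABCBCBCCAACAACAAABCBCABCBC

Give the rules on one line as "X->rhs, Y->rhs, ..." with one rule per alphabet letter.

  step 3 ⇒ step 4: CAAABCBCBCCAACAA ⇒ A·BC·BC·BC·CA·A·CA·A·CA·A·A·BC·BC·A·BC·BC
    A ↦ BC
    B ↦ CA
    C ↦ A

A->BC, B->CA, C->A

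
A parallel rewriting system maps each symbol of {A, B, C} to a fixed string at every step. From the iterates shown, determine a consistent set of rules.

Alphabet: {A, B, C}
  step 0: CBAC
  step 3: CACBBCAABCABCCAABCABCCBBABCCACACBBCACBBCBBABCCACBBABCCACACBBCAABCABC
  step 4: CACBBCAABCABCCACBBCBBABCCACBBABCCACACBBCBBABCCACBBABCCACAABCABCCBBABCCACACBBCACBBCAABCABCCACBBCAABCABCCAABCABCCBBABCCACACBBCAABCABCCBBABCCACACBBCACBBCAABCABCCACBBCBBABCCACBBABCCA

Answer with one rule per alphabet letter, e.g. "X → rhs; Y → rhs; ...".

A->CBB, B->ABC, C->CA

  step 3 ⇒ step 4: CACBBCAABCABCCAABCABCCBBABCCACACBBCACBBCBBABCCACBBABCCACACBBCAABCABC ⇒ CA·CBB·CA·ABC·ABC·CA·CBB·CBB·ABC·CA·CBB·ABC·CA·CA·CBB·CBB·ABC·CA·CBB·ABC·CA·CA·ABC·ABC·CBB·ABC·CA·CA·CBB·CA·CBB·CA·ABC·ABC·CA·CBB·CA·ABC·ABC·CA·ABC·ABC·CBB·ABC·CA·CA·CBB·CA·ABC·ABC·CBB·ABC·CA·CA·CBB·CA·CBB·CA·ABC·ABC·CA·CBB·CBB·ABC·CA·CBB·ABC·CA
    A ↦ CBB
    B ↦ ABC
    C ↦ CA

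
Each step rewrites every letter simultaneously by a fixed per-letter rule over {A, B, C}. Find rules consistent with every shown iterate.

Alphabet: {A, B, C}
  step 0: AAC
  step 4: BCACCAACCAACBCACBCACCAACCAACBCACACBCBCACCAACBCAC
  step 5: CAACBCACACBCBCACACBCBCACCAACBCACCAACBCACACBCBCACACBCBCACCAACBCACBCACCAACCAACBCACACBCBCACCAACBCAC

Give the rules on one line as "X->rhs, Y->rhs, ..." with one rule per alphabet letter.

A->BC, B->CA, C->AC

  step 4 ⇒ step 5: BCACCAACCAACBCACBCACCAACCAACBCACACBCBCACCAACBCAC ⇒ CA·AC·BC·AC·AC·BC·BC·AC·AC·BC·BC·AC·CA·AC·BC·AC·CA·AC·BC·AC·AC·BC·BC·AC·AC·BC·BC·AC·CA·AC·BC·AC·BC·AC·CA·AC·CA·AC·BC·AC·AC·BC·BC·AC·CA·AC·BC·AC
    A ↦ BC
    B ↦ CA
    C ↦ AC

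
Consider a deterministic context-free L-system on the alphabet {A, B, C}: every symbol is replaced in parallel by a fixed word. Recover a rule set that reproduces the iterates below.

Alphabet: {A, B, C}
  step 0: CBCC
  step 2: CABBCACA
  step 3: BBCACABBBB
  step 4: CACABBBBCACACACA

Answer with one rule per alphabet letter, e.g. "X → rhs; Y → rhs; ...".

  step 3 ⇒ step 4: BBCACABBBB ⇒ CA·CA·B·B·B·B·CA·CA·CA·CA
    A ↦ B
    B ↦ CA
    C ↦ B

A->B, B->CA, C->B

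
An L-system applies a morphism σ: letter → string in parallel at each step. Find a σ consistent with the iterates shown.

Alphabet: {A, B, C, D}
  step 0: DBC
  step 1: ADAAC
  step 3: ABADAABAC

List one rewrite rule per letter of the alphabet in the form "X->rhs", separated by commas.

  step 0 ⇒ step 1: DBC ⇒ AD·A·AC
    B ↦ A
    C ↦ AC
    D ↦ AD
    A ↦ B  (constrained at step 1)

A->B, B->A, C->AC, D->AD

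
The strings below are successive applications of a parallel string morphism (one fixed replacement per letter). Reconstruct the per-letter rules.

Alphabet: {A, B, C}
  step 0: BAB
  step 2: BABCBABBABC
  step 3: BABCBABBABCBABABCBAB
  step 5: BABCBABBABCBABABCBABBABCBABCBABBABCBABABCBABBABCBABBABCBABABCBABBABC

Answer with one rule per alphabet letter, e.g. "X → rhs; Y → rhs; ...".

A->BC, B->BA, C->B

  step 2 ⇒ step 3: BABCBABBABC ⇒ BA·BC·BA·B·BA·BC·BA·BA·BC·BA·B
    A ↦ BC
    B ↦ BA
    C ↦ B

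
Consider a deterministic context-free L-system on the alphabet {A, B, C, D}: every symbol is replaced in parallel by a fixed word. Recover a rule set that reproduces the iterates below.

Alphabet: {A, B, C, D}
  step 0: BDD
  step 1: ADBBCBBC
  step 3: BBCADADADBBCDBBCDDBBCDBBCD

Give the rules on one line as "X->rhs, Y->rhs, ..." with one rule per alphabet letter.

  step 0 ⇒ step 1: BDD ⇒ AD·BBC·BBC
    B ↦ AD
    D ↦ BBC
    A ↦ D  (constrained at step 1)
    C ↦ A  (constrained at step 1)

A->D, B->AD, C->A, D->BBC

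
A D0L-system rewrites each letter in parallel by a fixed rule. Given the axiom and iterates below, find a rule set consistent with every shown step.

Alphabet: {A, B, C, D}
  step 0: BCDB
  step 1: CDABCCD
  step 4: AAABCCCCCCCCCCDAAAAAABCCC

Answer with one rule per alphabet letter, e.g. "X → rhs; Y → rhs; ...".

A->CC, B->CD, C->A, D->BC

  step 0 ⇒ step 1: BCDB ⇒ CD·A·BC·CD
    B ↦ CD
    C ↦ A
    D ↦ BC
    A ↦ CC  (constrained at step 1)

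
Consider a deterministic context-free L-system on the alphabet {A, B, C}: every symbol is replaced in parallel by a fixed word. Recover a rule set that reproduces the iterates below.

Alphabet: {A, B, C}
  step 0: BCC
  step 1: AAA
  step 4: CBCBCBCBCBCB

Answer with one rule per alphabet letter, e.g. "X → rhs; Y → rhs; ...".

  step 0 ⇒ step 1: BCC ⇒ A·A·A
    B ↦ A
    C ↦ A
    A ↦ CB  (constrained at step 1)

A->CB, B->A, C->A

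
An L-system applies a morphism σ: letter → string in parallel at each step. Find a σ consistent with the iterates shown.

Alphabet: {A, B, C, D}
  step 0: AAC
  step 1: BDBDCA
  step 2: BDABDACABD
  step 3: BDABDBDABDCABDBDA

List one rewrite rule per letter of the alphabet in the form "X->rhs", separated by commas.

  step 2 ⇒ step 3: BDABDACABD ⇒ BD·A·BD·BD·A·BD·CA·BD·BD·A
    A ↦ BD
    B ↦ BD
    C ↦ CA
    D ↦ A

A->BD, B->BD, C->CA, D->A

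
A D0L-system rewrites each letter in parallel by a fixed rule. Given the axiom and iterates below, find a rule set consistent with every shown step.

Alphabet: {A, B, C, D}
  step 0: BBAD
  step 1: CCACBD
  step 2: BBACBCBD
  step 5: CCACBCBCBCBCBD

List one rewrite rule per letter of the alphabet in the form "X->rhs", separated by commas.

A->AC, B->C, C->B, D->BD

  step 1 ⇒ step 2: CCACBD ⇒ B·B·AC·B·C·BD
    A ↦ AC
    B ↦ C
    C ↦ B
    D ↦ BD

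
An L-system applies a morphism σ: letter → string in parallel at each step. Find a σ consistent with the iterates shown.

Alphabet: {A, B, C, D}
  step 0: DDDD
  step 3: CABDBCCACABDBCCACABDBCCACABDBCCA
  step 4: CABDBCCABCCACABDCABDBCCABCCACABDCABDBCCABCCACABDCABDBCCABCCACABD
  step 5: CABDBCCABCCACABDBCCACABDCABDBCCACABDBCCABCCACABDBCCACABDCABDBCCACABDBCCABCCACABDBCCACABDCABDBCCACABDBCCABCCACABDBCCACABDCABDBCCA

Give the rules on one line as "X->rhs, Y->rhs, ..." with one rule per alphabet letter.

A->BD, B->BC, C->CA, D->CA

  step 4 ⇒ step 5: CABDBCCABCCACABDCABDBCCABCCACABDCABDBCCABCCACABDCABDBCCABCCACABD ⇒ CA·BD·BC·CA·BC·CA·CA·BD·BC·CA·CA·BD·CA·BD·BC·CA·CA·BD·BC·CA·BC·CA·CA·BD·BC·CA·CA·BD·CA·BD·BC·CA·CA·BD·BC·CA·BC·CA·CA·BD·BC·CA·CA·BD·CA·BD·BC·CA·CA·BD·BC·CA·BC·CA·CA·BD·BC·CA·CA·BD·CA·BD·BC·CA
    A ↦ BD
    B ↦ BC
    C ↦ CA
    D ↦ CA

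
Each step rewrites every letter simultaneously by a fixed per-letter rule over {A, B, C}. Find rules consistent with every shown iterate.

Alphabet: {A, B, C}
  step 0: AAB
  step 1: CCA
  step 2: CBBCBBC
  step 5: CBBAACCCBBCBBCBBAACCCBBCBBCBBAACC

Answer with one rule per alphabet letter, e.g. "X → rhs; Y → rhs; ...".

  step 1 ⇒ step 2: CCA ⇒ CBB·CBB·C
    A ↦ C
    C ↦ CBB
  step 0 ⇒ step 1: AAB ⇒ C·C·A
    B ↦ A

A->C, B->A, C->CBB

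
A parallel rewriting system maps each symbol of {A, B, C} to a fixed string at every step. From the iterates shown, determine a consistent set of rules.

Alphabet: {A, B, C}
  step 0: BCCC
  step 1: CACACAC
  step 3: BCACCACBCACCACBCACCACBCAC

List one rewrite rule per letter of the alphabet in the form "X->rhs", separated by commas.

  step 0 ⇒ step 1: BCCC ⇒ C·AC·AC·AC
    B ↦ C
    C ↦ AC
    A ↦ BC  (constrained at step 1)

A->BC, B->C, C->AC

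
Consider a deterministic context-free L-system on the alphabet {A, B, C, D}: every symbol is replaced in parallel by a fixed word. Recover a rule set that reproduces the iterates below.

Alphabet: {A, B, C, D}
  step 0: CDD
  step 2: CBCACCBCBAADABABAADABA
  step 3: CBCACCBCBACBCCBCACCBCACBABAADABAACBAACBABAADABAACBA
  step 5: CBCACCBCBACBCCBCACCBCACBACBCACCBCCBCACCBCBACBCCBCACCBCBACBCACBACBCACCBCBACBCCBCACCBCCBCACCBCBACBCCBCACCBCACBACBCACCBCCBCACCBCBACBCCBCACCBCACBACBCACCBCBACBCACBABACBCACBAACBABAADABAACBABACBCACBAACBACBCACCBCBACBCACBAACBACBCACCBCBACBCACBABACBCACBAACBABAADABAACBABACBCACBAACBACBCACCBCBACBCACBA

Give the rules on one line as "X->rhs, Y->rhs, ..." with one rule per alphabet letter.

  step 2 ⇒ step 3: CBCACCBCBAADABABAADABA ⇒ CBC·AC·CBC·BA·CBC·CBC·AC·CBC·AC·BA·BA·ADA·BA·AC·BA·AC·BA·BA·ADA·BA·AC·BA
    A ↦ BA
    B ↦ AC
    C ↦ CBC
    D ↦ ADA

A->BA, B->AC, C->CBC, D->ADA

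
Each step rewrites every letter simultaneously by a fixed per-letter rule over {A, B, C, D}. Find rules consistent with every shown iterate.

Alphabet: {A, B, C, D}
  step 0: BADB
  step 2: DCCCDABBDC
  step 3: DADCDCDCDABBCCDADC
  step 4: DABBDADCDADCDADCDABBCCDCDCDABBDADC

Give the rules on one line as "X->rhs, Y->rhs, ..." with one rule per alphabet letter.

A->BB, B->C, C->DC, D->DA

  step 3 ⇒ step 4: DADCDCDCDABBCCDADC ⇒ DA·BB·DA·DC·DA·DC·DA·DC·DA·BB·C·C·DC·DC·DA·BB·DA·DC
    A ↦ BB
    B ↦ C
    C ↦ DC
    D ↦ DA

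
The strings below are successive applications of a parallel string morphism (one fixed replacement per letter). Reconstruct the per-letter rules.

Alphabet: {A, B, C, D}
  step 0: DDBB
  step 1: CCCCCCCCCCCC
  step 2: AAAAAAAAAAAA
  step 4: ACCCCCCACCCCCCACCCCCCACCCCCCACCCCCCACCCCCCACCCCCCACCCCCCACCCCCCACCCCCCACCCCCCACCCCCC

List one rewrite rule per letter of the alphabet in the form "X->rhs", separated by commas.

A->CBD, B->CCC, C->A, D->CCC

  step 1 ⇒ step 2: CCCCCCCCCCCC ⇒ A·A·A·A·A·A·A·A·A·A·A·A
    C ↦ A
    A ↦ CBD  (constrained at step 2)
  step 0 ⇒ step 1: DDBB ⇒ CCC·CCC·CCC·CCC
    B ↦ CCC
  step 0 ⇒ step 1: DDBB ⇒ CCC·CCC·CCC·CCC
    D ↦ CCC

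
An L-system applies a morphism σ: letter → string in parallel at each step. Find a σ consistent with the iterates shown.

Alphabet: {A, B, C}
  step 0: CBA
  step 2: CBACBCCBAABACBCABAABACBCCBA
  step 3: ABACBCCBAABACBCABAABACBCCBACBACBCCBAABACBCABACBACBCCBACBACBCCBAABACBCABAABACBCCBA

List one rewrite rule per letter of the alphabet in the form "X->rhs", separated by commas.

A->CBA, B->CBC, C->ABA

  step 2 ⇒ step 3: CBACBCCBAABACBCABAABACBCCBA ⇒ ABA·CBC·CBA·ABA·CBC·ABA·ABA·CBC·CBA·CBA·CBC·CBA·ABA·CBC·ABA·CBA·CBC·CBA·CBA·CBC·CBA·ABA·CBC·ABA·ABA·CBC·CBA
    A ↦ CBA
    B ↦ CBC
    C ↦ ABA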